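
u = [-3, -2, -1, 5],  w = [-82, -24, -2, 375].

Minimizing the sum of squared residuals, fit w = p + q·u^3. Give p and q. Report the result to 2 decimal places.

p = -0.04, q = 3.00

The normal system MᵀM·[p, q]ᵀ = Mᵀw is [[4, 89]; [89, 16419]]·[p, q]ᵀ = [267, 49283]ᵀ.
det = 4·16419 − 89² = 57755.
p = (267·16419 − 89·49283)/57755 = -2314/57755; q = (4·49283 − 89·267)/57755 = 173369/57755.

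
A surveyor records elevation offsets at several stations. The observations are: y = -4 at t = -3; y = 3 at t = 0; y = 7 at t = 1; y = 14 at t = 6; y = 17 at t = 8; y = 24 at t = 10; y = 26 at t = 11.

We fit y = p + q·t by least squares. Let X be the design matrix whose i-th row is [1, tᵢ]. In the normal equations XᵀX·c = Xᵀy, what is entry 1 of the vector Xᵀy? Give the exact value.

87

Entry 1 ↔ basis 1, so (Xᵀy)_{1} = Σᵢ yᵢ = (1)·(-4) + (1)·(3) + (1)·(7) + (1)·(14) + (1)·(17) + (1)·(24) + (1)·(26) = 87.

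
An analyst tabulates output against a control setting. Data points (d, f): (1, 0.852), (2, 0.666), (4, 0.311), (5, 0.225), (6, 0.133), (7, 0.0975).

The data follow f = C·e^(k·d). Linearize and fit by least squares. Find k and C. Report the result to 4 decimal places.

k = -0.3710, C = 1.3282

Linearized form: ln f = k·d + ln C. From the 6 transformed points,
Σd = 25.0000, Σ(d)² = 131.0000, Σln f = -7.5716, Σd·ln f = -41.5030.
Equations: 131.0000·k + 25.0000·ln C = -41.5030;  25.0000·k + 6·ln C = -7.5716.
Δ = 131.0000·6 − (25.0000)² = 161.0000; k = (-41.5030·6 − 25.0000·-7.5716)/161.0000 = -0.37099, ln C = (131.0000·-7.5716 − 25.0000·-41.5030)/161.0000 = 0.28385, so C = exp(0.28385) = 1.32824.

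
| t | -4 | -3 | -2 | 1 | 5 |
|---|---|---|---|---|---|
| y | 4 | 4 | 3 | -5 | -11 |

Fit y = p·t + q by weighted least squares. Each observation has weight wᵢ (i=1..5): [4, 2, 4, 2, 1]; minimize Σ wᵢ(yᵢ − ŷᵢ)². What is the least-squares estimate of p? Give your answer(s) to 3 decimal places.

Setting ∂/∂p … = 0 gives: 125·p + (-23)·q = -177;  (-23)·p + 13·q = 15.
(Σwᵢ·t·t = 125, Σwᵢ·t = -23, Σwᵢ·1 = 13, Σwᵢ·t·y = -177, Σwᵢ·y = 15.)
Δ = 125·13 − (-23)² = 1096.
p = ((-177)·13 − (-23)·15)/1096 = -489/274; q = (125·15 − (-23)·(-177))/1096 = -549/274.

p = -1.785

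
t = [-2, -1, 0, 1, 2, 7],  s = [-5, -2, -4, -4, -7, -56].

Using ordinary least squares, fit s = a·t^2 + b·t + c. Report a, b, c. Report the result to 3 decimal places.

a = -0.998, b = -0.659, c = -2.422

Setting ∂/∂a … = 0 gives: 2435·a + 343·b + 59·c = -2798;  343·a + 59·b + 7·c = -398;  59·a + 7·b + 6·c = -78.
(Σt^2·t^2 = 2435, Σt^2·t = 343, Σt^2 = 59, Σt·t = 59, Σt = 7, Σ1 = 6, Σt^2·s = -2798, Σt·s = -398, Σs = -78.)
Solving the 3×3 system (Gaussian elimination) gives a = -2861/2868, b = -9451/14340, c = -2894/1195.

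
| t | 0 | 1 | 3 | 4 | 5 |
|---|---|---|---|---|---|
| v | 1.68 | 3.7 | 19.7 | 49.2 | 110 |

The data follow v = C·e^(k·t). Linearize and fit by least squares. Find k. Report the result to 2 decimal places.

k = 0.84

With ln vᵢ as the transformed response and tᵢ as the regressor:
Σt = 13.0000, Σ(t)² = 51.0000, Σln v = 13.4041, Σt·ln v = 49.3362.
Equations: 51.0000·k + 13.0000·ln C = 49.3362;  13.0000·k + 5·ln C = 13.4041.
Δ = 51.0000·5 − (13.0000)² = 86.0000; k = (49.3362·5 − 13.0000·13.4041)/86.0000 = 0.84218, ln C = (51.0000·13.4041 − 13.0000·49.3362)/86.0000 = 0.49116.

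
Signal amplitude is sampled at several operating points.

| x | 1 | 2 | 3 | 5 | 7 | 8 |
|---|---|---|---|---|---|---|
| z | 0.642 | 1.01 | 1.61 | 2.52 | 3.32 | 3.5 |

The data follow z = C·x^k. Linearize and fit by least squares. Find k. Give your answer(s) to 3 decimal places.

k = 0.852

Linearized form: ln z = k·ln x + ln C. From the 6 transformed points,
Σln x = 7.4265, Σ(ln x)² = 12.3883, Σln z = 3.4200, Σln x·ln z = 6.9577.
Equations: 12.3883·k + 7.4265·ln C = 6.9577;  7.4265·k + 6·ln C = 3.4200.
Solving (det = 19.1764): k = 0.85247, ln C = -0.48516.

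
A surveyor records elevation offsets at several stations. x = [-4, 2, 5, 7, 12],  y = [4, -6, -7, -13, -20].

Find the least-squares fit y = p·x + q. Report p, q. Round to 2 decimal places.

p = -1.48, q = -1.88

Entries of MᵀM: Σx·x = 238, Σx = 22, Σ1 = 5.
For Mᵀy: Σx·y = -394, Σy = -42.
Normal equations: [[238, 22]; [22, 5]]·[p, q]ᵀ = [-394, -42]ᵀ.
Eliminating q: 5·(row 1) − 22·(row 2) gives 706·p = 5·(-394) − 22·(-42) = -1046, so p = -523/353.
Then q = ((-42) − 22·(-523/353))/5 = -664/353.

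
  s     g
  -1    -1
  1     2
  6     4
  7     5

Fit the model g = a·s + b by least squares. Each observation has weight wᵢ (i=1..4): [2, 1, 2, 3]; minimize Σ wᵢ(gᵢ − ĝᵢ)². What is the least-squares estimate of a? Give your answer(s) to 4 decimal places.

a = 0.6915

The normal equations are: 222·a + 32·b = 157;  32·a + 8·b = 23.
(Σwᵢ·s·s = 222, Σwᵢ·s = 32, Σwᵢ·1 = 8, Σwᵢ·s·g = 157, Σwᵢ·g = 23.)
Eliminating b: 8·(row 1) − 32·(row 2) gives 752·a = 8·157 − 32·23 = 520, so a = 65/94.
Then b = (23 − 32·(65/94))/8 = 41/376.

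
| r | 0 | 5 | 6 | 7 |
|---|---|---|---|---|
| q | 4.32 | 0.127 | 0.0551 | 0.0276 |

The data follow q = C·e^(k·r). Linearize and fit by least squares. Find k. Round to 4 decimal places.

k = -0.7220

With ln qᵢ as the transformed response and rᵢ as the regressor:
Σr = 18.0000, Σ(r)² = 110.0000, Σln q = -7.0889, Σr·ln q = -52.8391.
Equations: 110.0000·k + 18.0000·ln C = -52.8391;  18.0000·k + 4·ln C = -7.0889.
Solving (det = 116.0000): k = -0.72204, ln C = 1.47697.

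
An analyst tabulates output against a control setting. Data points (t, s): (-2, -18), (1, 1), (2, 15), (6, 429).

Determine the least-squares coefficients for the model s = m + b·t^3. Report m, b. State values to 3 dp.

m = -1.345, b = 1.993

Entries of AᵀA: Σ1 = 4, Σt^3 = 217, Σt^3·t^3 = 46785.
And Σs = 427, Σt^3·s = 92929.
Normal equations: [[4, 217]; [217, 46785]]·[m, b]ᵀ = [427, 92929]ᵀ.
Eliminating b: 46785·(row 1) − 217·(row 2) gives 140051·m = 46785·427 − 217·92929 = -188398, so m = -188398/140051.
Then b = (92929 − 217·(-188398/140051))/46785 = 279057/140051.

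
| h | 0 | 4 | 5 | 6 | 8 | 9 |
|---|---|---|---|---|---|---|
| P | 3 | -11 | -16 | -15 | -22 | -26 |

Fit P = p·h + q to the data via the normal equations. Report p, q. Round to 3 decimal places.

From the data, Σh·h = 222, Σh = 32, Σ1 = 6.
Moment sums: Σh·P = -624, ΣP = -87.
Δ = 222·6 − 32² = 308.
p = ((-624)·6 − 32·(-87))/308 = -240/77; q = (222·(-87) − 32·(-624))/308 = 327/154.

p = -3.117, q = 2.123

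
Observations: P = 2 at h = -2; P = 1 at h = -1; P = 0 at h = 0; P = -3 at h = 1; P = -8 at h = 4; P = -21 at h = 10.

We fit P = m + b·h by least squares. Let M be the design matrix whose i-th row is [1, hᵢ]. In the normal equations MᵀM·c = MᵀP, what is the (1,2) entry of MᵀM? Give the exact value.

Row 1 ↔ basis 1, column 2 ↔ basis h, so (MᵀM)_{1,2} = Σᵢ h = (1)·(-2) + (1)·(-1) + (1)·(0) + (1)·(1) + (1)·(4) + (1)·(10) = 12.

12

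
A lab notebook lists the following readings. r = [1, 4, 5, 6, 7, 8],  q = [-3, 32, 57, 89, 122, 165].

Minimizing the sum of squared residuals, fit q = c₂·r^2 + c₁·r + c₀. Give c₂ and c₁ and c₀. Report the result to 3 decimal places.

c₂ = 2.988, c₁ = -2.860, c₀ = -3.338

With design matrix A, AᵀA = [[8675, 1261, 191]; [1261, 191, 31]; [191, 31, 6]] and Aᵀq = [21676, 3118, 462]ᵀ.
Inverting the 3×3 Gram matrix, [c₂, c₁, c₀]ᵀ = [8677/2904, -41533/14520, -8077/2420]ᵀ.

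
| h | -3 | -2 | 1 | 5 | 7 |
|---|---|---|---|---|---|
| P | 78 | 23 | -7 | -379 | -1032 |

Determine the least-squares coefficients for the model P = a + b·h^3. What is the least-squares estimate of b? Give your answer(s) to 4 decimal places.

b = -3.0015

Compute the Gram sums: Σ1 = 5, Σh^3 = 434, Σh^3·h^3 = 134068.
And ΣP = -1317, Σh^3·P = -403648.
Normal equations: [[5, 434]; [434, 134068]]·[a, b]ᵀ = [-1317, -403648]ᵀ.
det = 5·134068 − 434² = 481984.
a = ((-1317)·134068 − 434·(-403648))/481984 = -346081/120496; b = (5·(-403648) − 434·(-1317))/481984 = -723331/240992.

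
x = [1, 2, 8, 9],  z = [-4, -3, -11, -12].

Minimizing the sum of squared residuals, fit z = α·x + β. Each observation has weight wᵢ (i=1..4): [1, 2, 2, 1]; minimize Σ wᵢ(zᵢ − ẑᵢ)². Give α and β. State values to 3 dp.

Forming MᵀWM = [[218, 30]; [30, 6]] and MᵀWz = [-300, -44]ᵀ gives MᵀWM·[α, β]ᵀ = MᵀWz.
det = 218·6 − 30² = 408.
α = ((-300)·6 − 30·(-44))/408 = -20/17; β = (218·(-44) − 30·(-300))/408 = -74/51.

α = -1.176, β = -1.451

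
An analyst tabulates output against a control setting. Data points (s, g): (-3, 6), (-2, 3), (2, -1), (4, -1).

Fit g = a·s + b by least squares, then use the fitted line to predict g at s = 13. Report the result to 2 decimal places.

ĝ = -10.61

AᵀA·[a, b]ᵀ = Aᵀg reads: 33·a + 1·b = -30;  1·a + 4·b = 7.
(Σs·s = 33, Σs = 1, Σ1 = 4, Σs·g = -30, Σg = 7.)
Determinant 33·4 − 1² = 131.
a = ((-30)·4 − 1·7)/131 = -127/131; b = (33·7 − 1·(-30))/131 = 261/131.
At s = 13: ĝ = (-127/131)·(13) + (261/131)·(1) = -1390/131.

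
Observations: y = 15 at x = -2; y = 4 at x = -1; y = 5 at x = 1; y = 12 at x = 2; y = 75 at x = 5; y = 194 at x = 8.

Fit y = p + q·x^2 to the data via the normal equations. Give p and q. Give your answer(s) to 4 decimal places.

p = 1.2752, q = 3.0035

Compute the Gram sums: Σ1 = 6, Σx^2 = 99, Σx^2·x^2 = 4755.
Right-hand side: Σy = 305, Σx^2·y = 14408.
Eliminating q: 4755·(row 1) − 99·(row 2) gives 18729·p = 4755·305 − 99·14408 = 23883, so p = 7961/6243.
Then q = (14408 − 99·(7961/6243))/4755 = 18751/6243.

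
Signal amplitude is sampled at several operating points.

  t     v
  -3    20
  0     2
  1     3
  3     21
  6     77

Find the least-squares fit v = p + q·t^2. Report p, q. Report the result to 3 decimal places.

p = 1.531, q = 2.097

The normal system XᵀX·[p, q]ᵀ = Xᵀv is [[5, 55]; [55, 1459]]·[p, q]ᵀ = [123, 3144]ᵀ.
Δ = 5·1459 − 55² = 4270.
p = (123·1459 − 55·3144)/4270 = 6537/4270; q = (5·3144 − 55·123)/4270 = 1791/854.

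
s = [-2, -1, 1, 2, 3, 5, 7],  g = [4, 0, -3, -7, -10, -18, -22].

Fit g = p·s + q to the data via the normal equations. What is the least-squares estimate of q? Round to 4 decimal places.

Normal-equation sums: Σs·s = 93, Σs = 15, Σ1 = 7.
And Σs·g = -299, Σg = -56.
AᵀA·[p, q]ᵀ = Aᵀg becomes [[93, 15]; [15, 7]]·[p, q]ᵀ = [-299, -56]ᵀ.
Δ = 93·7 − 15² = 426.
p = ((-299)·7 − 15·(-56))/426 = -1253/426; q = (93·(-56) − 15·(-299))/426 = -241/142.

q = -1.6972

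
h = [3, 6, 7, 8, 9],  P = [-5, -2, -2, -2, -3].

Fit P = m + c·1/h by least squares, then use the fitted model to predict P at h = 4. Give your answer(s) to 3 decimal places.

Entries of MᵀM: Σ1 = 5, Σ1/h = 443/504, Σ1/h·1/h = 47569/254016.
Right-hand side: ΣP = -14, Σ1/h·P = -241/84.
Normal equations: [[5, 443/504]; [443/504, 47569/254016]]·[m, c]ᵀ = [-14, -241/84]ᵀ.
Eliminating c: (47569/254016)·(row 1) − (443/504)·(row 2) gives (10399/63504)·m = (47569/254016)·(-14) − (443/504)·(-241/84) = -6347/63504, so m = -6347/10399.
Then c = ((-241/84) − (443/504)·(-6347/10399))/(47569/254016) = -129528/10399.
At h = 4: P̂ = (-6347/10399)·(1) + (-129528/10399)·(1/4) = -38729/10399.

P̂ = -3.724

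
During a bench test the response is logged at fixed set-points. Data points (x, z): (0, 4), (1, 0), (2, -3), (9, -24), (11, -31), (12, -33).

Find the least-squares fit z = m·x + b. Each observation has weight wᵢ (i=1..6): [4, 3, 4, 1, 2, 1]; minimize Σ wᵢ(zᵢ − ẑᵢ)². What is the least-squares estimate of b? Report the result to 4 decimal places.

b = 3.4938

Entries of MᵀWM: Σwᵢ·x·x = 486, Σwᵢ·x = 54, Σwᵢ·1 = 15.
Moment sums: Σwᵢ·x·z = -1318, Σwᵢ·z = -115.
MᵀWM·[m, b]ᵀ = MᵀWz becomes [[486, 54]; [54, 15]]·[m, b]ᵀ = [-1318, -115]ᵀ.
Eliminating b: 15·(row 1) − 54·(row 2) gives 4374·m = 15·(-1318) − 54·(-115) = -13560, so m = -2260/729.
Then b = ((-115) − 54·(-2260/729))/15 = 283/81.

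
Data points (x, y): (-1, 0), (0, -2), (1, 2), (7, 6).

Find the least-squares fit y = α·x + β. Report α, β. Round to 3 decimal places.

α = 0.865, β = -0.013

With design matrix A, AᵀA = [[51, 7]; [7, 4]] and Aᵀy = [44, 6]ᵀ.
Eliminating β: 4·(row 1) − 7·(row 2) gives 155·α = 4·44 − 7·6 = 134, so α = 134/155.
Then β = (6 − 7·(134/155))/4 = -2/155.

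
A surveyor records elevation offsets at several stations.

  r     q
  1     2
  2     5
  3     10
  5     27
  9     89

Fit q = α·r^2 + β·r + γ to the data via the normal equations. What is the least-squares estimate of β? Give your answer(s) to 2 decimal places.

β = -0.68

Forming XᵀX = [[7284, 890, 120]; [890, 120, 20]; [120, 20, 5]] and Xᵀq = [7996, 978, 133]ᵀ gives XᵀX·[α, β, γ]ᵀ = Xᵀq.
Row-reducing yields α = 15/13, β = -44/65, γ = 21/13.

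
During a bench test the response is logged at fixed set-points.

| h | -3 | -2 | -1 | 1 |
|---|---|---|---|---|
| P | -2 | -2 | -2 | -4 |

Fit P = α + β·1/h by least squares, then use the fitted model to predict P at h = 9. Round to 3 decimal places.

P̂ = -2.853

Entries of MᵀM: Σ1 = 4, Σ1/h = -5/6, Σ1/h·1/h = 85/36.
And ΣP = -10, Σ1/h·P = -1/3.
Normal equations: [[4, -5/6]; [-5/6, 85/36]]·[α, β]ᵀ = [-10, -1/3]ᵀ.
Δ = 4·(85/36) − (-5/6)² = 35/4.
α = ((-10)·(85/36) − (-5/6)·(-1/3))/(35/4) = -172/63; β = (4·(-1/3) − (-5/6)·(-10))/(35/4) = -116/105.
At h = 9: P̂ = (-172/63)·(1) + (-116/105)·(1/9) = -2696/945.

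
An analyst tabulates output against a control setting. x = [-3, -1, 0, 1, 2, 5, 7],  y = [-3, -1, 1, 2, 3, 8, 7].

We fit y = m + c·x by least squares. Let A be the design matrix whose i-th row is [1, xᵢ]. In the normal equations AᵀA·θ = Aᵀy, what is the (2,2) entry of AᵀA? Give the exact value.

89

Row 2 ↔ basis x, column 2 ↔ basis x, so (AᵀA)_{2,2} = Σᵢ (x)·(x) = (-3)·(-3) + (-1)·(-1) + (0)·(0) + (1)·(1) + (2)·(2) + (5)·(5) + (7)·(7) = 89.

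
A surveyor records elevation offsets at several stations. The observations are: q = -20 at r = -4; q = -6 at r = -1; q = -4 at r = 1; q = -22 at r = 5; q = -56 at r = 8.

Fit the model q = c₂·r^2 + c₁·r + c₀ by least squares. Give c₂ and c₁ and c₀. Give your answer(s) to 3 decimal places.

c₂ = -0.888, c₁ = 0.620, c₀ = -3.708

Entries of XᵀX: Σr^2·r^2 = 4979, Σr^2·r = 573, Σr^2 = 107, Σr·r = 107, Σr = 9, Σ1 = 5.
Moment sums: Σr^2·q = -4464, Σr·q = -476, Σq = -108.
So XᵀX·[c₂, c₁, c₀]ᵀ = Xᵀq: [[4979, 573, 107]; [573, 107, 9]; [107, 9, 5]]·[c₂, c₁, c₀]ᵀ = [-4464, -476, -108]ᵀ.
Row-reducing yields c₂ = -18407/20724, c₁ = 4281/6908, c₀ = -3493/942.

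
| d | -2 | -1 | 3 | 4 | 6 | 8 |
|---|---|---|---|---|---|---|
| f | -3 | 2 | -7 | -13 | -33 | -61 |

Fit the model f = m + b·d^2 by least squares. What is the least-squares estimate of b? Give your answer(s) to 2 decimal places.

b = -0.98

Compute the Gram sums: Σ1 = 6, Σd^2 = 130, Σd^2·d^2 = 5746.
Right-hand side: Σf = -115, Σd^2·f = -5373.
So AᵀA·[m, b]ᵀ = Aᵀf: [[6, 130]; [130, 5746]]·[m, b]ᵀ = [-115, -5373]ᵀ.
Determinant 6·5746 − 130² = 17576.
m = ((-115)·5746 − 130·(-5373))/17576 = 725/338; b = (6·(-5373) − 130·(-115))/17576 = -2161/2197.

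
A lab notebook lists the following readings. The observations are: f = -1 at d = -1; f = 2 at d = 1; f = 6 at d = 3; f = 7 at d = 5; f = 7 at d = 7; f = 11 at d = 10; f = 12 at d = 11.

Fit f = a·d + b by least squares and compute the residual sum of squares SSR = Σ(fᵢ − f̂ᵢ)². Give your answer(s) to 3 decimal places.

Normal-equation sums: Σd·d = 306, Σd = 36, Σ1 = 7.
Right-hand side: Σd·f = 347, Σf = 44.
MᵀM·[a, b]ᵀ = Mᵀf becomes [[306, 36]; [36, 7]]·[a, b]ᵀ = [347, 44]ᵀ.
Δ = 306·7 − 36² = 846.
a = (347·7 − 36·44)/846 = 845/846; b = (306·44 − 36·347)/846 = 54/47.
Residuals: -973/846, -125/846, 523/282, 725/846, -965/846, -58/423, -115/846; SSR = 5801/846.

SSR = 6.857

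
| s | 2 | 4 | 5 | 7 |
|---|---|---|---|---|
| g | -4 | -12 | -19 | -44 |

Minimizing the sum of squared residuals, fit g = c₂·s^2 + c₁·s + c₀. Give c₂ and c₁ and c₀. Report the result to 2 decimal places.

c₂ = -1.42, c₁ = 4.79, c₀ = -8.01

With design matrix A, AᵀA = [[3298, 540, 94]; [540, 94, 18]; [94, 18, 4]] and Aᵀg = [-2839, -459, -79]ᵀ.
Inverting the 3×3 Gram matrix, [c₂, c₁, c₀]ᵀ = [-17/12, 249/52, -1249/156]ᵀ.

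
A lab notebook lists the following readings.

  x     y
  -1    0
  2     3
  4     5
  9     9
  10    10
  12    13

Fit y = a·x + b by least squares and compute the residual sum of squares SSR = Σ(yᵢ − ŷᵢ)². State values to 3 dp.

Entries of MᵀM: Σx·x = 346, Σx = 36, Σ1 = 6.
Right-hand side: Σx·y = 363, Σy = 40.
MᵀM·[a, b]ᵀ = Mᵀy becomes [[346, 36]; [36, 6]]·[a, b]ᵀ = [363, 40]ᵀ.
Determinant 346·6 − 36² = 780.
a = (363·6 − 36·40)/780 = 123/130; b = (346·40 − 36·363)/780 = 193/195.
Residuals: -17/390, 23/195, 44/195, -197/390, -88/195, 128/195; SSR = 373/390.

SSR = 0.956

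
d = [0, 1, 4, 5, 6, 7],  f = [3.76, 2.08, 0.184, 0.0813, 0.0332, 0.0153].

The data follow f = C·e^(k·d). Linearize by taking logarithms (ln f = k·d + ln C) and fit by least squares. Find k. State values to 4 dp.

Linearized form: ln f = k·d + ln C. From the 6 transformed points,
Σd = 23.0000, Σ(d)² = 127.0000, Σln f = -9.7307, Σd·ln f = -68.2775.
Equations: 127.0000·k + 23.0000·ln C = -68.2775;  23.0000·k + 6·ln C = -9.7307.
Solving (det = 233.0000): k = -0.79767, ln C = 1.43595.

k = -0.7977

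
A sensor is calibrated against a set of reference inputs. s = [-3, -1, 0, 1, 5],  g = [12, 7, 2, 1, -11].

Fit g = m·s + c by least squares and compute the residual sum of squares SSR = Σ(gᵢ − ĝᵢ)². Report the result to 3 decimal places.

SSR = 2.699

The normal equations are: 36·m + 2·c = -97;  2·m + 5·c = 11.
(Σs·s = 36, Σs = 2, Σ1 = 5, Σs·g = -97, Σg = 11.)
Eliminating c: 5·(row 1) − 2·(row 2) gives 176·m = 5·(-97) − 2·11 = -507, so m = -507/176.
Then c = (11 − 2·(-507/176))/5 = 295/88.
Residuals: 1/176, 135/176, -119/88, 93/176, 9/176; SSR = 475/176.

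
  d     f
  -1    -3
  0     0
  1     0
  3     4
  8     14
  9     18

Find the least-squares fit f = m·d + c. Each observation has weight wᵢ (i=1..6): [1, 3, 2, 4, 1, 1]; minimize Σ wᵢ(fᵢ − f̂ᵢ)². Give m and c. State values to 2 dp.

Sums needed: Σwᵢ·d·d = 184, Σwᵢ·d = 30, Σwᵢ·1 = 12.
And Σwᵢ·d·f = 325, Σwᵢ·f = 45.
XᵀWX·[m, c]ᵀ = XᵀWf becomes [[184, 30]; [30, 12]]·[m, c]ᵀ = [325, 45]ᵀ.
Δ = 184·12 − 30² = 1308.
m = (325·12 − 30·45)/1308 = 425/218; c = (184·45 − 30·325)/1308 = -245/218.

m = 1.95, c = -1.12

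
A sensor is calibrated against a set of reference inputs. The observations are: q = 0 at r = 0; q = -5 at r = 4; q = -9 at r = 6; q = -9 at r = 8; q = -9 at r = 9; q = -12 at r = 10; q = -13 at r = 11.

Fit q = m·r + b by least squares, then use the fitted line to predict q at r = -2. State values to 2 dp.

MᵀM·[m, b]ᵀ = Mᵀq reads: 418·m + 48·b = -490;  48·m + 7·b = -57.
det = 418·7 − 48² = 622.
m = ((-490)·7 − 48·(-57))/622 = -347/311; b = (418·(-57) − 48·(-490))/622 = -153/311.
At r = -2: q̂ = (-347/311)·(-2) + (-153/311)·(1) = 541/311.

q̂ = 1.74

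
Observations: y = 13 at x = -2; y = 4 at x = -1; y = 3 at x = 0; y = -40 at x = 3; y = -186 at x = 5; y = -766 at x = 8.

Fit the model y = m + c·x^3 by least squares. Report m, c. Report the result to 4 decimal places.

m = 1.7140, c = -1.4997

The normal system MᵀM·[m, c]ᵀ = Mᵀy is [[6, 655]; [655, 278563]]·[m, c]ᵀ = [-972, -416630]ᵀ.
Δ = 6·278563 − 655² = 1242353.
m = ((-972)·278563 − 655·(-416630))/1242353 = 304202/177479; c = (6·(-416630) − 655·(-972))/1242353 = -266160/177479.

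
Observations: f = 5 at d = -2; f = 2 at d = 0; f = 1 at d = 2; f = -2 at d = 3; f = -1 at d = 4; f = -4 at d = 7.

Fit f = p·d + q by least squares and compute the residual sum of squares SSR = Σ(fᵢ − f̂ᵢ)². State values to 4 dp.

SSR = 3.4797

Normal-equation sums: Σd·d = 82, Σd = 14, Σ1 = 6.
Moment sums: Σd·f = -46, Σf = 1.
det = 82·6 − 14² = 296.
p = ((-46)·6 − 14·1)/296 = -145/148; q = (82·1 − 14·(-46))/296 = 363/148.
Residuals: 87/148, -67/148, 75/148, -56/37, 69/148, 15/37; SSR = 515/148.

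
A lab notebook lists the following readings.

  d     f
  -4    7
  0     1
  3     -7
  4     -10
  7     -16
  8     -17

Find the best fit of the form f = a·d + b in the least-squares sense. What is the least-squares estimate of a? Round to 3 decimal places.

a = -2.110

The normal equations are: 154·a + 18·b = -337;  18·a + 6·b = -42.
Δ = 154·6 − 18² = 600.
a = ((-337)·6 − 18·(-42))/600 = -211/100; b = (154·(-42) − 18·(-337))/600 = -67/100.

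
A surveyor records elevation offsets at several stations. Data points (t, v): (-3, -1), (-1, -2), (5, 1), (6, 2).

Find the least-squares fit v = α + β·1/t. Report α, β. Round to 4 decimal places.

The normal equations are: 4·α + (-29/30)·β = 0;  (-29/30)·α + (1061/900)·β = 43/15.
Eliminating β: (1061/900)·(row 1) − (-29/30)·(row 2) gives (3403/900)·α = (1061/900)·0 − (-29/30)·(43/15) = 1247/450, so α = 2494/3403.
Then β = ((43/15) − (-29/30)·(2494/3403))/(1061/900) = 10320/3403.

α = 0.7329, β = 3.0326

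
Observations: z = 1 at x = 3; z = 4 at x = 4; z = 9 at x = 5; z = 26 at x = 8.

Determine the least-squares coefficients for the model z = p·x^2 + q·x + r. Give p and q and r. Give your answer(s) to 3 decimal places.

p = 0.365, q = 1.028, r = -5.530

Sums needed: Σx^2·x^2 = 5058, Σx^2·x = 728, Σx^2 = 114, Σx·x = 114, Σx = 20, Σ1 = 4.
For Aᵀz: Σx^2·z = 1962, Σx·z = 272, Σz = 40.
Row-reducing yields p = 66/181, q = 186/181, r = -1001/181.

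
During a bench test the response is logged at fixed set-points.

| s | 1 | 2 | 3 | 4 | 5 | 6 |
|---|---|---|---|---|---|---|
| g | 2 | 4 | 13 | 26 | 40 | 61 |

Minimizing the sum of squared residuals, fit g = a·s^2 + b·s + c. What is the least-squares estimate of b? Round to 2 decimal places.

From the data, Σs^2·s^2 = 2275, Σs^2·s = 441, Σs^2 = 91, Σs·s = 91, Σs = 21, Σ1 = 6.
Right-hand side: Σs^2·g = 3747, Σs·g = 719, Σg = 146.
XᵀX·[a, b, c]ᵀ = Xᵀg becomes [[2275, 441, 91]; [441, 91, 21]; [91, 21, 6]]·[a, b, c]ᵀ = [3747, 719, 146]ᵀ.
Solving the 3×3 system (Gaussian elimination) gives a = 115/56, b = -697/280, c = 19/10.

b = -2.49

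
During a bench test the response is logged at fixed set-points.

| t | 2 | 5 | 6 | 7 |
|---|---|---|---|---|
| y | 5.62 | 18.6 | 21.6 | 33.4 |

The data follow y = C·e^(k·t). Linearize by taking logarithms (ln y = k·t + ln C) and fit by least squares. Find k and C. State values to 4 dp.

Let Y = ln y. Fitting Y = k·t + ln C by least squares:
Over the data: Σt = 20.0000, Σ(t)² = 114.0000, Σln y = 11.2307, Σt·ln y = 61.0645.
Normal system: [[114.0000, 20.0000]; [20.0000, 4]]·[k, ln C]ᵀ = [61.0645, 11.2307]ᵀ.
Slope k = (n·Σt·ln y − Σt·Σln y)/(n·Σ(t)² − (Σt)²) = (4·61.0645 − 20.0000·11.2307)/56.0000 = 0.35077; ln C = (Σln y − k·Σt)/n = 1.05382, so C = exp(1.05382) = 2.86860.

k = 0.3508, C = 2.8686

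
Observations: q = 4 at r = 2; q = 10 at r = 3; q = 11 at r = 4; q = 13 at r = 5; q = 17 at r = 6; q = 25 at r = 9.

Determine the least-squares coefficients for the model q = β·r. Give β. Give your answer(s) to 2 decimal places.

With design matrix X, XᵀX = [[171]] and Xᵀq = [474]ᵀ.
β = 474/171 = 2.77193.

β = 2.77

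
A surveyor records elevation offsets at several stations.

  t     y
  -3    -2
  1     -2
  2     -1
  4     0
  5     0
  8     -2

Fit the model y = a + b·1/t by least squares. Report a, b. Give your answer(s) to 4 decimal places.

a = -1.1513, b = -0.0528

With design matrix X, XᵀX = [[6, 209/120]; [209/120, 21301/14400]] and Xᵀy = [-7, -25/12]ᵀ.
det = 6·(21301/14400) − (209/120)² = 3365/576.
a = ((-7)·(21301/14400) − (209/120)·(-25/12))/(3365/576) = -96857/84125; b = (6·(-25/12) − (209/120)·(-7))/(3365/576) = -888/16825.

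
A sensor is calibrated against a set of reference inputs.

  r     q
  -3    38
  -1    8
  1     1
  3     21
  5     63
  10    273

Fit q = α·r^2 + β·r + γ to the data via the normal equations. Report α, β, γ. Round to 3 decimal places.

With design matrix X, XᵀX = [[10789, 1125, 145]; [1125, 145, 15]; [145, 15, 6]] and Xᵀq = [29415, 2987, 404]ᵀ.
Solving the 3×3 system (Gaussian elimination) gives α = 363055/121028, β = -1746841/605140, γ = 124405/60514.

α = 3.000, β = -2.887, γ = 2.056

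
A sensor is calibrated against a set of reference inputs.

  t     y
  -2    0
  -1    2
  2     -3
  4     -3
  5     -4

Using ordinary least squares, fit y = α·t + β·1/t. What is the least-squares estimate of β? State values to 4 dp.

Normal-equation sums: Σt·t = 50, Σt·1/t = 5, Σ1/t·1/t = 641/400.
And Σt·y = -40, Σ1/t·y = -101/20.
Eliminating β: (641/400)·(row 1) − 5·(row 2) gives (441/8)·α = (641/400)·(-40) − 5·(-101/20) = -777/20, so α = -74/105.
Then β = ((-101/20) − 5·(-74/105))/(641/400) = -20/21.

β = -0.9524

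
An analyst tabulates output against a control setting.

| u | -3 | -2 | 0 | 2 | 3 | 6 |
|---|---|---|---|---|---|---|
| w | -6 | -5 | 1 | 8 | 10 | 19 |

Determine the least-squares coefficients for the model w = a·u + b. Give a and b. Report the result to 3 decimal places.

The normal equations are: 62·a + 6·b = 188;  6·a + 6·b = 27.
Δ = 62·6 − 6² = 336.
a = (188·6 − 6·27)/336 = 23/8; b = (62·27 − 6·188)/336 = 13/8.

a = 2.875, b = 1.625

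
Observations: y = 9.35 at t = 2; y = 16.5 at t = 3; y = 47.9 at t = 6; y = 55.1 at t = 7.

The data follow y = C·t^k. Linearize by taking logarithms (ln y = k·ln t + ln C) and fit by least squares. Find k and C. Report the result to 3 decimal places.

Let Y = ln y. Fitting Y = k·ln t + ln C by least squares:
Sums: Σln t = 5.5294, Σ(ln t)² = 8.6844, Σln y = 12.9170, Σln t·ln y = 19.3632.
Normal system: [[8.6844, 5.5294]; [5.5294, 4]]·[k, ln C]ᵀ = [19.3632, 12.9170]ᵀ.
Solving (det = 4.1629): k = 1.44833, ln C = 1.22714, so C = exp(1.22714) = 3.41147.

k = 1.448, C = 3.411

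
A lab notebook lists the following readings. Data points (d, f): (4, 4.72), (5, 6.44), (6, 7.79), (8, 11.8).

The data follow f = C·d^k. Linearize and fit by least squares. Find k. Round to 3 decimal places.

Let Y = ln f. Fitting Y = k·ln d + ln C by least squares:
XᵀX = [[12.0466, 6.8669]; [6.8669, 4]], rhs = [13.9594, 7.9353]ᵀ  (here Σln d = 6.8669, Σ(ln d)² = 12.0466, Σln f = 7.9353, Σln d·ln f = 13.9594).
Slope k = (n·Σln d·ln f − Σln d·Σln f)/(n·Σ(ln d)² − (Σln d)²) = (4·13.9594 − 6.8669·7.9353)/1.0316 = 1.30521; ln C = (Σln f − k·Σln d)/n = -0.25687.

k = 1.305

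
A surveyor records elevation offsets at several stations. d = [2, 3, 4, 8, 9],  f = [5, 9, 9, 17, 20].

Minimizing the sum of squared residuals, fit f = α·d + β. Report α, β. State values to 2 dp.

Normal-equation sums: Σd·d = 174, Σd = 26, Σ1 = 5.
Right-hand side: Σd·f = 389, Σf = 60.
Normal equations: [[174, 26]; [26, 5]]·[α, β]ᵀ = [389, 60]ᵀ.
Determinant 174·5 − 26² = 194.
α = (389·5 − 26·60)/194 = 385/194; β = (174·60 − 26·389)/194 = 163/97.

α = 1.98, β = 1.68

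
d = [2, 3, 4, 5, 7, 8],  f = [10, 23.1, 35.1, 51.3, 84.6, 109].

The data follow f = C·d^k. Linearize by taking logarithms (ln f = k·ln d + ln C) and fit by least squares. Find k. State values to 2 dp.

Let Y = ln f. Fitting Y = k·ln d + ln C by least squares:
AᵀA = [[14.3101, 8.8128]; [8.8128, 6]], rhs = [34.7069, 22.0676]ᵀ  (here Σln d = 8.8128, Σ(ln d)² = 14.3101, Σln f = 22.0676, Σln d·ln f = 34.7069).
Slope k = (n·Σln d·ln f − Σln d·Σln f)/(n·Σ(ln d)² − (Σln d)²) = (6·34.7069 − 8.8128·22.0676)/8.1947 = 1.67951; ln C = (Σln f − k·Σln d)/n = 1.21106.

k = 1.68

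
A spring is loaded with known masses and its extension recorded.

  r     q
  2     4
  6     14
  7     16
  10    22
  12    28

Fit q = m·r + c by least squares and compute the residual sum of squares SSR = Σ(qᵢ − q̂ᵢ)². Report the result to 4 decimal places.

Sums needed: Σr·r = 333, Σr = 37, Σ1 = 5.
For Xᵀq: Σr·q = 760, Σq = 84.
XᵀX·[m, c]ᵀ = Xᵀq becomes [[333, 37]; [37, 5]]·[m, c]ᵀ = [760, 84]ᵀ.
Δ = 333·5 − 37² = 296.
m = (760·5 − 37·84)/296 = 173/74; c = (333·84 − 37·760)/296 = -1/2.
Residuals: -13/74, 35/74, 5/37, -65/74, 33/74; SSR = 46/37.

SSR = 1.2432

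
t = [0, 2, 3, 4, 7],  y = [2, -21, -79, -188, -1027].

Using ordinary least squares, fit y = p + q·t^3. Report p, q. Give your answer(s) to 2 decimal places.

Setting ∂/∂p … = 0 gives: 5·p + 442·q = -1313;  442·p + 122538·q = -366594.
(Σ1 = 5, Σt^3 = 442, Σt^3·t^3 = 122538, Σy = -1313, Σt^3·y = -366594.)
det = 5·122538 − 442² = 417326.
p = ((-1313)·122538 − 442·(-366594))/417326 = 43929/16051; q = (5·(-366594) − 442·(-1313))/417326 = -626312/208663.

p = 2.74, q = -3.00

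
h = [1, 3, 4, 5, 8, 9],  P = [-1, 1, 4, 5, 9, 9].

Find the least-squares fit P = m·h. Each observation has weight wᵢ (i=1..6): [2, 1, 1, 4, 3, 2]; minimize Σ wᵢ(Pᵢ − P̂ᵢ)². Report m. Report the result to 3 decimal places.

m = 1.029

Normal-equation sums: Σwᵢ·h·h = 481.
Right-hand side: Σwᵢ·h·P = 495.
m = 495/481 = 1.02911.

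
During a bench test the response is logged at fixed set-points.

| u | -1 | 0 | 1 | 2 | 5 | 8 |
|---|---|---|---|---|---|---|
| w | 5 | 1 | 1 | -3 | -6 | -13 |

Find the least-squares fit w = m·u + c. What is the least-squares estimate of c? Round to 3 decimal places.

c = 2.130

From the data, Σu·u = 95, Σu = 15, Σ1 = 6.
Right-hand side: Σu·w = -144, Σw = -15.
So MᵀM·[m, c]ᵀ = Mᵀw: [[95, 15]; [15, 6]]·[m, c]ᵀ = [-144, -15]ᵀ.
Determinant 95·6 − 15² = 345.
m = ((-144)·6 − 15·(-15))/345 = -213/115; c = (95·(-15) − 15·(-144))/345 = 49/23.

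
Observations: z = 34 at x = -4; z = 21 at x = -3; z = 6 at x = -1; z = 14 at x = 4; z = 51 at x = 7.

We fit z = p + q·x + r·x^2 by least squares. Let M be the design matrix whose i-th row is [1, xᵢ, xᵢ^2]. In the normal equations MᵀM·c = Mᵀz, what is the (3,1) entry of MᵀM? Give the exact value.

Row 3 ↔ basis x^2, column 1 ↔ basis 1, so (MᵀM)_{3,1} = Σᵢ x^2 = (16)·(1) + (9)·(1) + (1)·(1) + (16)·(1) + (49)·(1) = 91.

91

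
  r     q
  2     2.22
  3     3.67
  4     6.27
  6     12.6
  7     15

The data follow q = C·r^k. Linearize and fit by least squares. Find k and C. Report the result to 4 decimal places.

With ln qᵢ as the transformed response and ln rᵢ as the regressor:
Sums: Σln r = 6.9157, Σ(ln r)² = 10.6062, Σln q = 9.1752, Σln r·ln q = 14.3355.
Normal system: [[10.6062, 6.9157]; [6.9157, 5]]·[k, ln C]ᵀ = [14.3355, 9.1752]ᵀ.
Solving (det = 5.2037): k = 1.58048, ln C = -0.35099, so C = exp(-0.35099) = 0.70399.

k = 1.5805, C = 0.7040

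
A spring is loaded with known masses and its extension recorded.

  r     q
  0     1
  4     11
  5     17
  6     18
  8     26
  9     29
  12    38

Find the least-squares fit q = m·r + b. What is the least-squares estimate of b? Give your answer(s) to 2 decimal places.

Entries of MᵀM: Σr·r = 366, Σr = 44, Σ1 = 7.
Moment sums: Σr·q = 1162, Σq = 140.
So MᵀM·[m, b]ᵀ = Mᵀq: [[366, 44]; [44, 7]]·[m, b]ᵀ = [1162, 140]ᵀ.
Eliminating b: 7·(row 1) − 44·(row 2) gives 626·m = 7·1162 − 44·140 = 1974, so m = 987/313.
Then b = (140 − 44·(987/313))/7 = 56/313.

b = 0.18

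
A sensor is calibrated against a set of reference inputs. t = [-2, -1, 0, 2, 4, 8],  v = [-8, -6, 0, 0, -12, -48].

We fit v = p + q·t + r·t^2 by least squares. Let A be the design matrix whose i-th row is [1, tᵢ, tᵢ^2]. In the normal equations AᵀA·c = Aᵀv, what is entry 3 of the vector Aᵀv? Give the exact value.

Entry 3 ↔ basis t^2, so (Aᵀv)_{3} = Σᵢ (t^2)·vᵢ = (4)·(-8) + (1)·(-6) + (0)·(0) + (4)·(0) + (16)·(-12) + (64)·(-48) = -3302.

-3302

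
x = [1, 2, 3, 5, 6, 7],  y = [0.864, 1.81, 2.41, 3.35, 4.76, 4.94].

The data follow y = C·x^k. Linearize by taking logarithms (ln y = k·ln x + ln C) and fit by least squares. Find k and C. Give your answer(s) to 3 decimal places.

k = 0.882, C = 0.904

Let Y = ln y. Fitting Y = k·ln x + ln C by least squares:
Σln x = 7.1389, Σ(ln x)² = 11.2747, Σln y = 5.6933, Σln x·ln y = 9.2273.
Normal system: [[11.2747, 7.1389]; [7.1389, 6]]·[k, ln C]ᵀ = [9.2273, 5.6933]ᵀ.
Δ = 11.2747·6 − (7.1389)² = 16.6845; k = (9.2273·6 − 7.1389·5.6933)/16.6845 = 0.88224, ln C = (11.2747·5.6933 − 7.1389·9.2273)/16.6845 = -0.10081, so C = exp(-0.10081) = 0.90411.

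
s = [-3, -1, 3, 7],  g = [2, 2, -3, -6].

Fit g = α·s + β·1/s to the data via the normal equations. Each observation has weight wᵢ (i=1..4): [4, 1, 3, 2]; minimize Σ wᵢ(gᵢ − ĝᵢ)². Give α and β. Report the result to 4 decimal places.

Compute the Gram sums: Σwᵢ·s·s = 162, Σwᵢ·s·1/s = 10, Σwᵢ·1/s·1/s = 802/441.
For AᵀWg: Σwᵢ·s·g = -137, Σwᵢ·1/s·g = -197/21.
det = 162·(802/441) − 10² = 9536/49.
α = ((-137)·(802/441) − 10·(-197/21))/(9536/49) = -8563/10728; β = (162·(-197/21) − 10·(-137))/(9536/49) = -917/1192.

α = -0.7982, β = -0.7693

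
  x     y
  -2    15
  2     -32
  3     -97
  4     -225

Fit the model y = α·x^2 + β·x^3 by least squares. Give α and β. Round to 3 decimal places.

α = -2.033, β = -2.992

The normal system MᵀM·[α, β]ᵀ = Mᵀy is [[369, 1267]; [1267, 4953]]·[α, β]ᵀ = [-4541, -17395]ᵀ.
det = 369·4953 − 1267² = 222368.
α = ((-4541)·4953 − 1267·(-17395))/222368 = -113027/55592; β = (369·(-17395) − 1267·(-4541))/222368 = -166327/55592.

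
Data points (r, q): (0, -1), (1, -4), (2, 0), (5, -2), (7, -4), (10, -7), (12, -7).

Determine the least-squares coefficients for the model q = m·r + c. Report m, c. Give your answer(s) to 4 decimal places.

Entries of MᵀM: Σr·r = 323, Σr = 37, Σ1 = 7.
Right-hand side: Σr·q = -196, Σq = -25.
MᵀM·[m, c]ᵀ = Mᵀq becomes [[323, 37]; [37, 7]]·[m, c]ᵀ = [-196, -25]ᵀ.
Δ = 323·7 − 37² = 892.
m = ((-196)·7 − 37·(-25))/892 = -447/892; c = (323·(-25) − 37·(-196))/892 = -823/892.

m = -0.5011, c = -0.9226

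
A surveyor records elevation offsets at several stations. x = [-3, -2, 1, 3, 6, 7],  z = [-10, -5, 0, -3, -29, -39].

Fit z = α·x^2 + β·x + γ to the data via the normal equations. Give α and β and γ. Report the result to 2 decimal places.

α = -0.97, β = 0.96, γ = 1.14

With design matrix A, AᵀA = [[3876, 552, 108]; [552, 108, 12]; [108, 12, 6]] and Aᵀz = [-3092, -416, -86]ᵀ.
Inverting the 3×3 Gram matrix, [α, β, γ]ᵀ = [-142/147, 47/49, 167/147]ᵀ.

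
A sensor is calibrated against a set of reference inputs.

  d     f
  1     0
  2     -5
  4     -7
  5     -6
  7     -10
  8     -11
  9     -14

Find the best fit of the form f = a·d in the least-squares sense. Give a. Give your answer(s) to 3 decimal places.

a = -1.467

XᵀX·[a]ᵀ = Xᵀf reads: 240·a = -352.
(Σd·d = 240, Σd·f = -352.)
Hence a = -352 / 240 ≈ -1.46667.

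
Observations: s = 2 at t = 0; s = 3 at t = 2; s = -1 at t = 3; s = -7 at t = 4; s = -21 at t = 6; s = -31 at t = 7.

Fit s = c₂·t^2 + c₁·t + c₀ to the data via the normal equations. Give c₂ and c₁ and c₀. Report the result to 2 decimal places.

c₂ = -0.91, c₁ = 1.54, c₀ = 2.42

From the data, Σt^2·t^2 = 4050, Σt^2·t = 658, Σt^2 = 114, Σt·t = 114, Σt = 22, Σ1 = 6.
And Σt^2·s = -2384, Σt·s = -368, Σs = -55.
Normal equations: [[4050, 658, 114]; [658, 114, 22]; [114, 22, 6]]·[c₂, c₁, c₀]ᵀ = [-2384, -368, -55]ᵀ.
Row-reducing yields c₂ = -707/780, c₁ = 1997/1300, c₀ = 2362/975.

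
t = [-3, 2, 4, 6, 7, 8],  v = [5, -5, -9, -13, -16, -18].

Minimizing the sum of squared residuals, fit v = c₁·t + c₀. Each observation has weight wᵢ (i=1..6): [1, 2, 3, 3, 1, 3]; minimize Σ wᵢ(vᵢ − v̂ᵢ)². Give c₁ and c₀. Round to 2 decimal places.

The normal system MᵀWM·[c₁, c₀]ᵀ = MᵀWv is [[414, 62]; [62, 13]]·[c₁, c₀]ᵀ = [-921, -141]ᵀ.
Determinant 414·13 − 62² = 1538.
c₁ = ((-921)·13 − 62·(-141))/1538 = -3231/1538; c₀ = (414·(-141) − 62·(-921))/1538 = -636/769.

c₁ = -2.10, c₀ = -0.83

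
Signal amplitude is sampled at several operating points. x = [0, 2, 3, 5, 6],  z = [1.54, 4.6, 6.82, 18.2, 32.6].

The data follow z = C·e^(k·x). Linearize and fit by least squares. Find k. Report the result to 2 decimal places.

k = 0.50

With ln zᵢ as the transformed response and xᵢ as the regressor:
Σx = 16.0000, Σ(x)² = 74.0000, Σln z = 10.2634, Σx·ln z = 44.2247.
Normal system: [[74.0000, 16.0000]; [16.0000, 5]]·[k, ln C]ᵀ = [44.2247, 10.2634]ᵀ.
Slope k = (n·Σx·ln z − Σx·Σln z)/(n·Σ(x)² − (Σx)²) = (5·44.2247 − 16.0000·10.2634)/114.0000 = 0.49920; ln C = (Σln z − k·Σx)/n = 0.45526.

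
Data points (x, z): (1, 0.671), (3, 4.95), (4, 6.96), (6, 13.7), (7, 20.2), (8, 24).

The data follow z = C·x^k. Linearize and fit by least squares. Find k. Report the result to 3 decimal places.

With ln zᵢ as the transformed response and ln xᵢ as the regressor:
Σln x = 8.3020, Σ(ln x)² = 14.4498, Σln z = 11.9417, Σln x·ln z = 21.5939.
Equations: 14.4498·k + 8.3020·ln C = 21.5939;  8.3020·k + 6·ln C = 11.9417.
Slope k = (n·Σln x·ln z − Σln x·Σln z)/(n·Σ(ln x)² − (Σln x)²) = (6·21.5939 − 8.3020·11.9417)/17.7753 = 1.71153; ln C = (Σln z − k·Σln x)/n = -0.37790.

k = 1.712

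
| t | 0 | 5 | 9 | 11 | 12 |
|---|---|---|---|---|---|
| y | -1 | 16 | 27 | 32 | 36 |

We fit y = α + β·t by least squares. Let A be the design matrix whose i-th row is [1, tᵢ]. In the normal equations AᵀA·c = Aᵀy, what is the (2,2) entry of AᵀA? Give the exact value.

Row 2 ↔ basis t, column 2 ↔ basis t, so (AᵀA)_{2,2} = Σᵢ (t)·(t) = (0)·(0) + (5)·(5) + (9)·(9) + (11)·(11) + (12)·(12) = 371.

371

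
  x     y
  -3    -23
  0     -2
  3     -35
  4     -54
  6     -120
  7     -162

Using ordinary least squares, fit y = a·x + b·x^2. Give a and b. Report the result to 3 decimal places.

a = -1.634, b = -3.068

AᵀA·[a, b]ᵀ = Aᵀy reads: 119·a + 623·b = -2106;  623·a + 4115·b = -13644.
Determinant 119·4115 − 623² = 101556.
a = ((-2106)·4115 − 623·(-13644))/101556 = -9221/5642; b = (119·(-13644) − 623·(-2106))/101556 = -2473/806.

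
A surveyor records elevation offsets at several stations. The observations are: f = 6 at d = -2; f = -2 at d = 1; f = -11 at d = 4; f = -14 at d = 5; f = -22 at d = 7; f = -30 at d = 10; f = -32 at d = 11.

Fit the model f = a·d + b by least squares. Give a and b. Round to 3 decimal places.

Normal-equation sums: Σd·d = 316, Σd = 36, Σ1 = 7.
Moment sums: Σd·f = -934, Σf = -105.
XᵀX·[a, b]ᵀ = Xᵀf becomes [[316, 36]; [36, 7]]·[a, b]ᵀ = [-934, -105]ᵀ.
Eliminating b: 7·(row 1) − 36·(row 2) gives 916·a = 7·(-934) − 36·(-105) = -2758, so a = -1379/458.
Then b = ((-105) − 36·(-1379/458))/7 = 111/229.

a = -3.011, b = 0.485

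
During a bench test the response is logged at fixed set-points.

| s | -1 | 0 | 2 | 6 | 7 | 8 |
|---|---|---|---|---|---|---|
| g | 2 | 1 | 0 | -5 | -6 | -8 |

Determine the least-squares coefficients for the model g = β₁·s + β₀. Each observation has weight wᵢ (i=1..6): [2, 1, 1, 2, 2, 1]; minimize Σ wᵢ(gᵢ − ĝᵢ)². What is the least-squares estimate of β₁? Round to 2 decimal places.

With design matrix A, AᵀWA = [[240, 34]; [34, 9]] and AᵀWg = [-212, -25]ᵀ.
Eliminating β₀: 9·(row 1) − 34·(row 2) gives 1004·β₁ = 9·(-212) − 34·(-25) = -1058, so β₁ = -529/502.
Then β₀ = ((-25) − 34·(-529/502))/9 = 302/251.

β₁ = -1.05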